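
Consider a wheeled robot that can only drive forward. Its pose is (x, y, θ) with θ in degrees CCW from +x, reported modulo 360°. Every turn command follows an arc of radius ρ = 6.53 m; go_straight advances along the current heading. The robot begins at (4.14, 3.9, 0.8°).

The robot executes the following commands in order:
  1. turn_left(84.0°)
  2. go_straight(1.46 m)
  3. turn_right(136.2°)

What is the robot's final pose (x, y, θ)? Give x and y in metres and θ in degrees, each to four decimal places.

(22.2907, 14.7736, 308.6000°)

set_pose: (x, y, θ) = (4.1400, 3.9000, 0.8000°), ρ = 6.53
turn_left(84.0°): centre at ρ to the left, rotate +84.0° → (10.5520, 9.8375, 84.8000°)
go_straight(1.46): x += 1.46·cos θ, y += 1.46·sin θ → (10.6843, 11.2915, 84.8000°)
turn_right(136.2°): centre at ρ to the right, rotate −136.2° → (22.2907, 14.7736, -51.4000° ≡ 308.6000°)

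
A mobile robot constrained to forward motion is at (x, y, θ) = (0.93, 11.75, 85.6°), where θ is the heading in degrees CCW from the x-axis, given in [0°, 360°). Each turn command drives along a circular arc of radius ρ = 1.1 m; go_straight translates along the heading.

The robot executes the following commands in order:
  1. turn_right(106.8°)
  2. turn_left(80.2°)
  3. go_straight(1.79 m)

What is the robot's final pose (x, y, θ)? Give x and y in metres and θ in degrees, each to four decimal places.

set_pose: (x, y, θ) = (0.9300, 11.7500, 85.6000°), ρ = 1.1
turn_right(106.8°): centre at ρ to the right, rotate −106.8° → (2.4245, 12.6912, -21.2000° ≡ 338.8000°)
turn_left(80.2°): centre at ρ to the left, rotate +80.2° → (3.7652, 13.1502, 419.0000° ≡ 59.0000°)
go_straight(1.79): x += 1.79·cos θ, y += 1.79·sin θ → (4.6871, 14.6845, 59.0000°)

(4.6871, 14.6845, 59.0000°)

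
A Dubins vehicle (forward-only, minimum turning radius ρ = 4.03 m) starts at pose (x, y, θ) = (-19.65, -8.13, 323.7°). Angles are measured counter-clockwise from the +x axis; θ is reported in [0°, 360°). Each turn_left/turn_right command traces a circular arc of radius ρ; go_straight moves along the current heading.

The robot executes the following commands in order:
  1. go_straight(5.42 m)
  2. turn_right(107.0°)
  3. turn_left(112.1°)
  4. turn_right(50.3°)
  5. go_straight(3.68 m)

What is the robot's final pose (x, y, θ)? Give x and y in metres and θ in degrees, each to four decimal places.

(-12.4964, -30.9871, 278.5000°)

set_pose: (x, y, θ) = (-19.6500, -8.1300, 323.7000°), ρ = 4.03
go_straight(5.42): x += 5.42·cos θ, y += 5.42·sin θ → (-15.2819, -11.3387, 323.7000°)
turn_right(107.0°): centre at ρ to the right, rotate −107.0° → (-15.2593, -17.8178, 216.7000°)
turn_left(112.1°): centre at ρ to the left, rotate +112.1° → (-14.9385, -24.4960, 328.8000°)
turn_right(50.3°): centre at ρ to the right, rotate −50.3° → (-13.0404, -27.3475, 278.5000°)
go_straight(3.68): x += 3.68·cos θ, y += 3.68·sin θ → (-12.4964, -30.9871, 278.5000°)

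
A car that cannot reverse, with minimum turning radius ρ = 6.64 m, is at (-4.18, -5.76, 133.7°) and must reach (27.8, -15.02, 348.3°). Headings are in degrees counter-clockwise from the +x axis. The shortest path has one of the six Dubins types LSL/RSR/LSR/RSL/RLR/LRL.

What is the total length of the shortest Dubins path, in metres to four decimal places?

49.9896 m

Let ψ = atan2(Δy, Δx) = atan2(-9.26, 31.98) = -16.1487° be the start→goal bearing.
Normalize: d = |goal − start| / ρ = 33.293663/6.64 = 5.014106, α = (θ_start − ψ) mod 360° = 149.8487° = 2.615353 rad, β = (θ_goal − ψ) mod 360° = 4.4487° = 0.077644 rad.
Common terms: sin α = 0.502285, cos α = -0.864702, sin β = 0.077566, cos β = 0.996987, cos(α−β) = -0.823136, d² = 25.141258. Work in radians in the unit-radius frame; every candidate has L = ρ·(t + p + q).
LSL: p² = 2 + d² − 2cos(α−β) + 2d(sin α − sin β) = 33.046703; p = √p² = 5.748626; φ = atan2(cos β − cos α, d + sin α − sin β) = 0.329795 rad; t = (φ − α) mod 2π = 3.997628 rad, q = (β − φ) mod 2π = 6.031034 rad → L = 6.64·(3.997628 + 5.748626 + 6.031034) = 6.64·15.777288 = 104.761193 m
RSR: p² = 2 + d² − 2cos(α−β) + 2d(sin β − sin α) = 24.528358; p = √p² = 4.952611; φ = atan2(cos α − cos β, d − sin α + sin β) = -0.385368 rad; t = (α − φ) mod 2π = 3.000721 rad, q = (φ − β) mod 2π = 5.820173 rad → L = 6.64·(3.000721 + 4.952611 + 5.820173) = 6.64·13.773505 = 91.456075 m
LSR: p² = d² − 2 + 2cos(α−β) + 2d(sin α + sin β) = 27.309860; p = √p² = 5.225884; φ = atan2(−cos α − cos β, d + sin α + sin β) − atan2(−2, p) = 0.341870 rad; t = (φ − α) mod 2π = 4.009702 rad, q = (φ − β) mod 2π = 0.264226 rad → L = 6.64·(4.009702 + 5.225884 + 0.264226) = 6.64·9.499811 = 63.078747 m
RSL: p² = d² − 2 + 2cos(α−β) − 2d(sin α + sin β) = 15.680110; p = √p² = 3.959812; φ = atan2(cos α + cos β, d − sin α − sin β) − atan2(2, p) = -0.437875 rad; t = (α − φ) mod 2π = 3.053228 rad, q = (β − φ) mod 2π = 0.515519 rad → L = 6.64·(3.053228 + 3.959812 + 0.515519) = 6.64·7.528560 = 49.989636 m
RLR: c = (6 − d² + 2cos(α−β) + 2d(sin α − sin β))/8 = -2.066045, |c| > 1 → infeasible
LRL: c = (6 − d² + 2cos(α−β) − 2d(sin α − sin β))/8 = -3.130838, |c| > 1 → infeasible
Shortest: RSL with L = 49.989636 m ≈ 49.9896 m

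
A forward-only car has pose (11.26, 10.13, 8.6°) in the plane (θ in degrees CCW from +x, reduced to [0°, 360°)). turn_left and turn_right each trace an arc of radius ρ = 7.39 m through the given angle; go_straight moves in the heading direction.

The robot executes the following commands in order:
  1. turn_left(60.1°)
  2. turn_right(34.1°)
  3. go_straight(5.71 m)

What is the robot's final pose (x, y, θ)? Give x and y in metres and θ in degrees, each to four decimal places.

(24.4291, 21.3934, 34.6000°)

set_pose: (x, y, θ) = (11.2600, 10.1300, 8.6000°), ρ = 7.39
turn_left(60.1°): centre at ρ to the left, rotate +60.1° → (17.0401, 14.7525, 68.7000°)
turn_right(34.1°): centre at ρ to the right, rotate −34.1° → (19.7290, 18.1510, 34.6000°)
go_straight(5.71): x += 5.71·cos θ, y += 5.71·sin θ → (24.4291, 21.3934, 34.6000°)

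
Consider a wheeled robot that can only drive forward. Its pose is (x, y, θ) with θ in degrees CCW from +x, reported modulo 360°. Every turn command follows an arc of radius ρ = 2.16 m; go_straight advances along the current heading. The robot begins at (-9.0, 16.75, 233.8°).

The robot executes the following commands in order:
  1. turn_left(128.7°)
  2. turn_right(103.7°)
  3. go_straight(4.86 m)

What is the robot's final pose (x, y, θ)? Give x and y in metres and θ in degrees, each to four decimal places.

set_pose: (x, y, θ) = (-9.0000, 16.7500, 233.8000°), ρ = 2.16
turn_left(128.7°): centre at ρ to the left, rotate +128.7° → (-7.1627, 13.3163, 362.5000° ≡ 2.5000°)
turn_right(103.7°): centre at ρ to the right, rotate −103.7° → (-4.9497, 10.7389, -101.2000° ≡ 258.8000°)
go_straight(4.86): x += 4.86·cos θ, y += 4.86·sin θ → (-5.8936, 5.9714, 258.8000°)

(-5.8936, 5.9714, 258.8000°)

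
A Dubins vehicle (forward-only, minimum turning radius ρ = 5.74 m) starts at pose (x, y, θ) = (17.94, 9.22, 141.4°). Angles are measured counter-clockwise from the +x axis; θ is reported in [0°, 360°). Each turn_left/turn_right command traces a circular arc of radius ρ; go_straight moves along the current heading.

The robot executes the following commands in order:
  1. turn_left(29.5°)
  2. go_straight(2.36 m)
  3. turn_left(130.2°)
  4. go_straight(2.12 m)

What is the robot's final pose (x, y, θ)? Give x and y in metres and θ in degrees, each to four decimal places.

set_pose: (x, y, θ) = (17.9400, 9.2200, 141.4000°), ρ = 5.74
turn_left(29.5°): centre at ρ to the left, rotate +29.5° → (15.2668, 10.4018, 170.9000°)
go_straight(2.36): x += 2.36·cos θ, y += 2.36·sin θ → (12.9365, 10.7751, 170.9000°)
turn_left(130.2°): centre at ρ to the left, rotate +130.2° → (7.1137, 2.1424, 301.1000°)
go_straight(2.12): x += 2.12·cos θ, y += 2.12·sin θ → (8.2087, 0.3271, 301.1000°)

(8.2087, 0.3271, 301.1000°)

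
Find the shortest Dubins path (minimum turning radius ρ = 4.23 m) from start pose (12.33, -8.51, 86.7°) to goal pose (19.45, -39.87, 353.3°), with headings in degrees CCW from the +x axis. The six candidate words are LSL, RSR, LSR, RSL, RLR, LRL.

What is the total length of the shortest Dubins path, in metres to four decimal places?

46.5933 m

Let ψ = atan2(Δy, Δx) = atan2(-31.36, 7.12) = -77.2084° be the start→goal bearing.
Normalize: d = |goal − start| / ρ = 32.158109/4.23 = 7.602390, α = (θ_start − ψ) mod 360° = 163.9084° = 2.860741 rad, β = (θ_goal − ψ) mod 360° = 70.5084° = 1.230603 rad.
Common terms: sin α = 0.277174, cos α = -0.960820, sin β = 0.942690, cos β = 0.333669, cos(α−β) = -0.059306, d² = 57.796333. Work in radians in the unit-radius frame; every candidate has L = ρ·(t + p + q).
LSL: p² = 2 + d² − 2cos(α−β) + 2d(sin α − sin β) = 49.795922; p = √p² = 7.056623; φ = atan2(cos β − cos α, d + sin α − sin β) = 0.184488 rad; t = (φ − α) mod 2π = 3.606932 rad, q = (β − φ) mod 2π = 1.046115 rad → L = 4.23·(3.606932 + 7.056623 + 1.046115) = 4.23·11.709670 = 49.531906 m
RSR: p² = 2 + d² − 2cos(α−β) + 2d(sin β − sin α) = 70.033969; p = √p² = 8.368630; φ = atan2(cos α − cos β, d − sin α + sin β) = -0.155307 rad; t = (α − φ) mod 2π = 3.016048 rad, q = (φ − β) mod 2π = 4.897275 rad → L = 4.23·(3.016048 + 8.368630 + 4.897275) = 4.23·16.281953 = 68.872661 m
LSR: p² = d² − 2 + 2cos(α−β) + 2d(sin α + sin β) = 74.225492; p = √p² = 8.615422; φ = atan2(−cos α − cos β, d + sin α + sin β) − atan2(−2, p) = 0.299070 rad; t = (φ − α) mod 2π = 3.721514 rad, q = (φ − β) mod 2π = 5.351652 rad → L = 4.23·(3.721514 + 8.615422 + 5.351652) = 4.23·17.688588 = 74.822726 m
RSL: p² = d² − 2 + 2cos(α−β) − 2d(sin α + sin β) = 37.129948; p = √p² = 6.093435; φ = atan2(cos α + cos β, d − sin α − sin β) − atan2(2, p) = -0.415090 rad; t = (α − φ) mod 2π = 3.275830 rad, q = (β − φ) mod 2π = 1.645693 rad → L = 4.23·(3.275830 + 6.093435 + 1.645693) = 4.23·11.014958 = 46.593272 m
RLR: c = (6 − d² + 2cos(α−β) + 2d(sin α − sin β))/8 = -7.754246, |c| > 1 → infeasible
LRL: c = (6 − d² + 2cos(α−β) − 2d(sin α − sin β))/8 = -5.224490, |c| > 1 → infeasible
Shortest: RSL with L = 46.593272 m ≈ 46.5933 m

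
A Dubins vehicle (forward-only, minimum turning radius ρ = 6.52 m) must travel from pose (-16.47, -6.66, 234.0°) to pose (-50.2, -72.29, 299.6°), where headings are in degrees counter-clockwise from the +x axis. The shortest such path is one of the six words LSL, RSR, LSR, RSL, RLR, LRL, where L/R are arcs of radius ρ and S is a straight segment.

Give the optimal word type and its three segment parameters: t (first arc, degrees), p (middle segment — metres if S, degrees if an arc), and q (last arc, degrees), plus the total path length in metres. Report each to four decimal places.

LSL: t = 6.3562°, p = 67.3984 m, q = 59.2438°, L = 74.8634 m

Let ψ = atan2(Δy, Δx) = atan2(-65.63, -33.73) = -117.2005° be the start→goal bearing.
Normalize: d = |goal − start| / ρ = 73.790310/6.52 = 11.317532, α = (θ_start − ψ) mod 360° = 351.2005° = 6.129606 rad, β = (θ_goal − ψ) mod 360° = 56.8005° = 0.991356 rad.
Common terms: sin α = -0.152977, cos α = 0.988230, sin β = 0.836769, cos β = 0.547556, cos(α−β) = 0.413104, d² = 128.086534. Work in radians in the unit-radius frame; every candidate has L = ρ·(t + p + q).
LSL: p² = 2 + d² − 2cos(α−β) + 2d(sin α − sin β) = 106.857359; p = √p² = 10.337183; φ = atan2(cos β − cos α, d + sin α − sin β) = -0.042643 rad; t = (φ − α) mod 2π = 0.110937 rad, q = (β − φ) mod 2π = 1.033999 rad → L = 6.52·(0.110937 + 10.337183 + 1.033999) = 6.52·11.482119 = 74.863418 m
RSR: p² = 2 + d² − 2cos(α−β) + 2d(sin β − sin α) = 151.663292; p = √p² = 12.315165; φ = atan2(cos α − cos β, d − sin α + sin β) = 0.035791 rad; t = (α − φ) mod 2π = 6.093815 rad, q = (φ − β) mod 2π = 5.327620 rad → L = 6.52·(6.093815 + 12.315165 + 5.327620) = 6.52·23.736600 = 154.762630 m
LSR: p² = d² − 2 + 2cos(α−β) + 2d(sin α + sin β) = 142.390432; p = √p² = 11.932746; φ = atan2(−cos α − cos β, d + sin α + sin β) − atan2(−2, p) = 0.038786 rad; t = (φ − α) mod 2π = 0.192366 rad, q = (φ − β) mod 2π = 5.330615 rad → L = 6.52·(0.192366 + 11.932746 + 5.330615) = 6.52·17.455728 = 113.811344 m
RSL: p² = d² − 2 + 2cos(α−β) − 2d(sin α + sin β) = 111.435054; p = √p² = 10.556280; φ = atan2(cos α + cos β, d − sin α − sin β) − atan2(2, p) = -0.043807 rad; t = (α − φ) mod 2π = 6.173413 rad, q = (β − φ) mod 2π = 1.035164 rad → L = 6.52·(6.173413 + 10.556280 + 1.035164) = 6.52·17.764857 = 115.826867 m
RLR: c = (6 − d² + 2cos(α−β) + 2d(sin α − sin β))/8 = -17.957911, |c| > 1 → infeasible
LRL: c = (6 − d² + 2cos(α−β) − 2d(sin α − sin β))/8 = -12.357170, |c| > 1 → infeasible
Shortest: LSL with L = 74.863418 m ≈ 74.8634 m
Convert LSL to answer units (arcs ×180/π): t = 0.110937·180/π = 6.3562°, p = ρ·p = 6.52·10.337183 = 67.3984 m, q = 1.033999·180/π = 59.2438°, L = 74.8634 m.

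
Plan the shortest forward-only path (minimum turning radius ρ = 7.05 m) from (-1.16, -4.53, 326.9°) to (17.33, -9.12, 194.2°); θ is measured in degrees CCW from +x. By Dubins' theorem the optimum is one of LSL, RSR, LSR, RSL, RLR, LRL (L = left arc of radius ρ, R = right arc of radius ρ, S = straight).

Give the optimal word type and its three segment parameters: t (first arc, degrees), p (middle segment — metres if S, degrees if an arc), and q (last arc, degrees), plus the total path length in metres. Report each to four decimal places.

LRL: t = 108.7560°, p = 244.5792°, q = 3.1232°, L = 43.8607 m

Let ψ = atan2(Δy, Δx) = atan2(-4.59, 18.49) = -13.9414° be the start→goal bearing.
Normalize: d = |goal − start| / ρ = 19.051199/7.05 = 2.702298, α = (θ_start − ψ) mod 360° = 340.8414° = 5.948805 rad, β = (θ_goal − ψ) mod 360° = 208.1414° = 3.632753 rad.
Common terms: sin α = -0.328184, cos α = 0.944614, sin β = -0.471649, cos β = -0.881786, cos(α−β) = -0.678160, d² = 7.302413. Work in radians in the unit-radius frame; every candidate has L = ρ·(t + p + q).
LSL: p² = 2 + d² − 2cos(α−β) + 2d(sin α − sin β) = 11.434106; p = √p² = 3.381436; φ = atan2(cos β − cos α, d + sin α − sin β) = -0.570586 rad; t = (φ − α) mod 2π = 6.046979 rad, q = (β − φ) mod 2π = 4.203339 rad → L = 7.05·(6.046979 + 3.381436 + 4.203339) = 7.05·13.631754 = 96.103867 m
RSR: p² = 2 + d² − 2cos(α−β) + 2d(sin β − sin α) = 9.883359; p = √p² = 3.143781; φ = atan2(cos α − cos β, d − sin α + sin β) = 0.619903 rad; t = (α − φ) mod 2π = 5.328902 rad, q = (φ − β) mod 2π = 3.270336 rad → L = 7.05·(5.328902 + 3.143781 + 3.270336) = 7.05·11.743018 = 82.788279 m
LSR: p² = d² − 2 + 2cos(α−β) + 2d(sin α + sin β) = -0.376682 < 0 → infeasible
RSL: p² = d² − 2 + 2cos(α−β) − 2d(sin α + sin β) = 8.268870; p = √p² = 2.875564; φ = atan2(cos α + cos β, d − sin α − sin β) − atan2(2, p) = -0.589772 rad; t = (α − φ) mod 2π = 0.255392 rad, q = (β − φ) mod 2π = 4.222525 rad → L = 7.05·(0.255392 + 2.875564 + 4.222525) = 7.05·7.353481 = 51.842042 m
RLR: c = (6 − d² + 2cos(α−β) + 2d(sin α − sin β))/8 = -0.235420; p = 2π − arccos c = 4.474738 rad; φ = atan2(cos α − cos β, d − sin α + sin β) = 0.619903 rad; t = (α − φ + p/2) mod 2π = 1.283086 rad, q = (α − β − t + p) mod 2π = 5.507705 rad → L = 7.05·(1.283086 + 4.474738 + 5.507705) = 7.05·11.265529 = 79.421977 m
LRL: c = (6 − d² + 2cos(α−β) − 2d(sin α − sin β))/8 = -0.429263; p = 2π − arccos c = 4.268712 rad; φ = atan2(cos β − cos α, d + sin α − sin β) = -0.570586 rad; t = (φ − α + p/2) mod 2π = 1.898150 rad, q = (β − α − t + p) mod 2π = 0.054510 rad → L = 7.05·(1.898150 + 4.268712 + 0.054510) = 7.05·6.221372 = 43.860674 m
Shortest: LRL with L = 43.860674 m ≈ 43.8607 m
Convert LRL to answer units (arcs ×180/π): t = 1.898150·180/π = 108.7560°, p = 4.268712·180/π = 244.5792°, q = 0.054510·180/π = 3.1232°, L = 43.8607 m.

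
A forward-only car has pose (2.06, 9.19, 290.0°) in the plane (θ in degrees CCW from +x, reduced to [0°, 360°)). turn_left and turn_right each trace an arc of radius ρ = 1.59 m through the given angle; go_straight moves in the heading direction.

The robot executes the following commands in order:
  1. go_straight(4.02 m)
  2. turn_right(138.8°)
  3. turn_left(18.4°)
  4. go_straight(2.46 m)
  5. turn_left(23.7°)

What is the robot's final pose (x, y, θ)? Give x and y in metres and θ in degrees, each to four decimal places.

set_pose: (x, y, θ) = (2.0600, 9.1900, 290.0000°), ρ = 1.59
go_straight(4.02): x += 4.02·cos θ, y += 4.02·sin θ → (3.4349, 5.4124, 290.0000°)
turn_right(138.8°): centre at ρ to the right, rotate −138.8° → (1.1748, 3.4753, 151.2000°)
turn_left(18.4°): centre at ρ to the left, rotate +18.4° → (0.6959, 3.6458, 169.6000°)
go_straight(2.46): x += 2.46·cos θ, y += 2.46·sin θ → (-1.7237, 4.0899, 169.6000°)
turn_left(23.7°): centre at ρ to the left, rotate +23.7° → (-2.3765, 4.0734, 193.3000°)

(-2.3765, 4.0734, 193.3000°)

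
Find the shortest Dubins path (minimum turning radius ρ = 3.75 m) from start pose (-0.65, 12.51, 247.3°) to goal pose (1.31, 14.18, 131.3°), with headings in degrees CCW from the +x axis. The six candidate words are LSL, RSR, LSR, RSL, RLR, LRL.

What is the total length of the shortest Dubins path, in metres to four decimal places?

Let ψ = atan2(Δy, Δx) = atan2(1.67, 1.96) = 40.4324° be the start→goal bearing.
Normalize: d = |goal − start| / ρ = 2.574976/3.75 = 0.686660, α = (θ_start − ψ) mod 360° = 206.8676° = 3.610522 rad, β = (θ_goal − ψ) mod 360° = 90.8676° = 1.585940 rad.
Common terms: sin α = -0.451931, cos α = -0.892053, sin β = 0.999885, cos β = -0.015143, cos(α−β) = -0.438371, d² = 0.471502. Work in radians in the unit-radius frame; every candidate has L = ρ·(t + p + q).
LSL: p² = 2 + d² − 2cos(α−β) + 2d(sin α − sin β) = 1.354435; p = √p² = 1.163802; φ = atan2(cos β − cos α, d + sin α − sin β) = 2.288242 rad; t = (φ − α) mod 2π = 4.960906 rad, q = (β − φ) mod 2π = 5.580883 rad → L = 3.75·(4.960906 + 1.163802 + 5.580883) = 3.75·11.705591 = 43.895966 m
RSR: p² = 2 + d² − 2cos(α−β) + 2d(sin β − sin α) = 5.342054; p = √p² = 2.311288; φ = atan2(cos α − cos β, d − sin α + sin β) = -0.389151 rad; t = (α − φ) mod 2π = 3.999673 rad, q = (φ − β) mod 2π = 4.308095 rad → L = 3.75·(3.999673 + 2.311288 + 4.308095) = 3.75·10.619056 = 39.821458 m
LSR: p² = d² − 2 + 2cos(α−β) + 2d(sin α + sin β) = -1.652723 < 0 → infeasible
RSL: p² = d² − 2 + 2cos(α−β) − 2d(sin α + sin β) = -3.157757 < 0 → infeasible
RLR: c = (6 − d² + 2cos(α−β) + 2d(sin α − sin β))/8 = 0.332243; p = 2π − arccos c = 5.051070 rad; φ = atan2(cos α − cos β, d − sin α + sin β) = -0.389151 rad; t = (α − φ + p/2) mod 2π = 0.242022 rad, q = (α − β − t + p) mod 2π = 0.550444 rad → L = 3.75·(0.242022 + 5.051070 + 0.550444) = 3.75·5.843537 = 21.913262 m
LRL: c = (6 − d² + 2cos(α−β) − 2d(sin α − sin β))/8 = 0.830696; p = 2π − arccos c = 5.692745 rad; φ = atan2(cos β − cos α, d + sin α − sin β) = 2.288242 rad; t = (φ − α + p/2) mod 2π = 1.524093 rad, q = (β − α − t + p) mod 2π = 2.144070 rad → L = 3.75·(1.524093 + 5.692745 + 2.144070) = 3.75·9.360908 = 35.103404 m
Shortest: RLR with L = 21.913262 m ≈ 21.9133 m

21.9133 m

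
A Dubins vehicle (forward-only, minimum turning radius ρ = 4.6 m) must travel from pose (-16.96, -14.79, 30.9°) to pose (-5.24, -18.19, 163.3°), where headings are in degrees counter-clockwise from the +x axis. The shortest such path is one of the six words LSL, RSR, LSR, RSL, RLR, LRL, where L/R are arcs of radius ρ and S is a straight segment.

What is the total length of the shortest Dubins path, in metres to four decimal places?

30.0452 m

Let ψ = atan2(Δy, Δx) = atan2(-3.40, 11.72) = -16.1776° be the start→goal bearing.
Normalize: d = |goal − start| / ρ = 12.203213/4.6 = 2.652872, α = (θ_start − ψ) mod 360° = 47.0776° = 0.821659 rad, β = (θ_goal − ψ) mod 360° = 179.4776° = 3.132475 rad.
Common terms: sin α = 0.732276, cos α = 0.681008, sin β = 0.009118, cos β = -0.999958, cos(α−β) = -0.674302, d² = 7.037732. Work in radians in the unit-radius frame; every candidate has L = ρ·(t + p + q).
LSL: p² = 2 + d² − 2cos(α−β) + 2d(sin α − sin β) = 14.223230; p = √p² = 3.771370; φ = atan2(cos β − cos α, d + sin α − sin β) = -0.461976 rad; t = (φ − α) mod 2π = 4.999551 rad, q = (β − φ) mod 2π = 3.594450 rad → L = 4.6·(4.999551 + 3.771370 + 3.594450) = 4.6·12.365371 = 56.880707 m
RSR: p² = 2 + d² − 2cos(α−β) + 2d(sin β − sin α) = 6.549443; p = √p² = 2.559188; φ = atan2(cos α − cos β, d − sin α + sin β) = 0.716615 rad; t = (α − φ) mod 2π = 0.105044 rad, q = (φ − β) mod 2π = 3.867325 rad → L = 4.6·(0.105044 + 2.559188 + 3.867325) = 4.6·6.531557 = 30.045163 m
LSR: p² = d² − 2 + 2cos(α−β) + 2d(sin α + sin β) = 7.622776; p = √p² = 2.760938; φ = atan2(−cos α − cos β, d + sin α + sin β) − atan2(−2, p) = 0.720602 rad; t = (φ − α) mod 2π = 6.182128 rad, q = (φ − β) mod 2π = 3.871312 rad → L = 4.6·(6.182128 + 2.760938 + 3.871312) = 4.6·12.814378 = 58.946141 m
RSL: p² = d² − 2 + 2cos(α−β) − 2d(sin α + sin β) = -0.244522 < 0 → infeasible
RLR: c = (6 − d² + 2cos(α−β) + 2d(sin α − sin β))/8 = 0.181320; p = 2π − arccos c = 4.894717 rad; φ = atan2(cos α − cos β, d − sin α + sin β) = 0.716615 rad; t = (α − φ + p/2) mod 2π = 2.552403 rad, q = (α − β − t + p) mod 2π = 0.031499 rad → L = 4.6·(2.552403 + 4.894717 + 0.031499) = 4.6·7.478618 = 34.401645 m
LRL: c = (6 − d² + 2cos(α−β) − 2d(sin α − sin β))/8 = -0.777904; p = 2π − arccos c = 3.821066 rad; φ = atan2(cos β − cos α, d + sin α − sin β) = -0.461976 rad; t = (φ − α + p/2) mod 2π = 0.626899 rad, q = (β − α − t + p) mod 2π = 5.504983 rad → L = 4.6·(0.626899 + 3.821066 + 5.504983) = 4.6·9.952948 = 45.783561 m
Shortest: RSR with L = 30.045163 m ≈ 30.0452 m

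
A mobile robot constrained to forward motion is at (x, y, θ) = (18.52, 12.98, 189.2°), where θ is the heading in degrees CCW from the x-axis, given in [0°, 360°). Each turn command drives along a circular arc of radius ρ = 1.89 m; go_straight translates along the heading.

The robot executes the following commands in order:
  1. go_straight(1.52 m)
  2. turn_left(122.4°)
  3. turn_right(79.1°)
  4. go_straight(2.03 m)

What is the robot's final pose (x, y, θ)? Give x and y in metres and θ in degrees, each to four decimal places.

(14.7587, 5.6006, 232.5000°)

set_pose: (x, y, θ) = (18.5200, 12.9800, 189.2000°), ρ = 1.89
go_straight(1.52): x += 1.52·cos θ, y += 1.52·sin θ → (17.0196, 12.7370, 189.2000°)
turn_left(122.4°): centre at ρ to the left, rotate +122.4° → (15.9084, 9.6165, 311.6000°)
turn_right(79.1°): centre at ρ to the right, rotate −79.1° → (15.9945, 7.2111, 232.5000°)
go_straight(2.03): x += 2.03·cos θ, y += 2.03·sin θ → (14.7587, 5.6006, 232.5000°)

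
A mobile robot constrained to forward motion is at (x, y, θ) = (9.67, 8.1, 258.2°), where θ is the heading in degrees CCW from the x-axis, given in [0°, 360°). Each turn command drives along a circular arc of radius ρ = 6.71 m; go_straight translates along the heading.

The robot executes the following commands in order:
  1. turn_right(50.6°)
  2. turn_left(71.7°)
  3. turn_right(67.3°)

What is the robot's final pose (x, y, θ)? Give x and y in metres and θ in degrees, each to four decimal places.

set_pose: (x, y, θ) = (9.6700, 8.1000, 258.2000°), ρ = 6.71
turn_right(50.6°): centre at ρ to the right, rotate −50.6° → (6.2105, 3.5257, 207.6000°)
turn_left(71.7°): centre at ρ to the left, rotate +71.7° → (2.6974, -3.5050, 279.3000°)
turn_right(67.3°): centre at ρ to the right, rotate −67.3° → (-0.3686, -10.2798, 212.0000°)

(-0.3686, -10.2798, 212.0000°)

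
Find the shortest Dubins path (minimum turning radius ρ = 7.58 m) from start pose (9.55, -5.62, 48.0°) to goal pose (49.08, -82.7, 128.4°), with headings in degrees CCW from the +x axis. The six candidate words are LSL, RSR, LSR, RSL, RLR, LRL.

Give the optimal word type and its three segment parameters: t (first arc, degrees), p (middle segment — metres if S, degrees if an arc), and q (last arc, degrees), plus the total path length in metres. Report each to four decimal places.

Let ψ = atan2(Δy, Δx) = atan2(-77.08, 39.53) = -62.8493° be the start→goal bearing.
Normalize: d = |goal − start| / ρ = 86.625327/7.58 = 11.428143, α = (θ_start − ψ) mod 360° = 110.8493° = 1.934685 rad, β = (θ_goal − ψ) mod 360° = 191.2493° = 3.337929 rad.
Common terms: sin α = 0.934520, cos α = -0.355911, sin β = -0.195078, cos β = -0.980788, cos(α−β) = 0.166769, d² = 130.602462. Work in radians in the unit-radius frame; every candidate has L = ρ·(t + p + q).
LSL: p² = 2 + d² − 2cos(α−β) + 2d(sin α − sin β) = 158.087334; p = √p² = 12.573279; φ = atan2(cos β − cos α, d + sin α − sin β) = -0.049719 rad; t = (φ − α) mod 2π = 4.298781 rad, q = (β − φ) mod 2π = 3.387649 rad → L = 7.58·(4.298781 + 12.573279 + 3.387649) = 7.58·20.259709 = 153.568591 m
RSR: p² = 2 + d² − 2cos(α−β) + 2d(sin β − sin α) = 106.450515; p = √p² = 10.317486; φ = atan2(cos α − cos β, d − sin α + sin β) = 0.060602 rad; t = (α − φ) mod 2π = 1.874083 rad, q = (φ − β) mod 2π = 3.005858 rad → L = 7.58·(1.874083 + 10.317486 + 3.005858) = 7.58·15.197426 = 115.196493 m
LSR: p² = d² − 2 + 2cos(α−β) + 2d(sin α + sin β) = 145.836905; p = √p² = 12.076295; φ = atan2(−cos α − cos β, d + sin α + sin β) − atan2(−2, p) = 0.273543 rad; t = (φ − α) mod 2π = 4.622043 rad, q = (φ − β) mod 2π = 3.218799 rad → L = 7.58·(4.622043 + 12.076295 + 3.218799) = 7.58·19.917137 = 150.971898 m
RSL: p² = d² − 2 + 2cos(α−β) − 2d(sin α + sin β) = 112.035094; p = √p² = 10.584663; φ = atan2(cos α + cos β, d − sin α − sin β) − atan2(2, p) = -0.311162 rad; t = (α − φ) mod 2π = 2.245847 rad, q = (β − φ) mod 2π = 3.649091 rad → L = 7.58·(2.245847 + 10.584663 + 3.649091) = 7.58·16.479601 = 124.915378 m
RLR: c = (6 − d² + 2cos(α−β) + 2d(sin α − sin β))/8 = -12.306314, |c| > 1 → infeasible
LRL: c = (6 − d² + 2cos(α−β) − 2d(sin α − sin β))/8 = -18.760917, |c| > 1 → infeasible
Shortest: RSR with L = 115.196493 m ≈ 115.1965 m
Convert RSR to answer units (arcs ×180/π): t = 1.874083·180/π = 107.3770°, p = ρ·p = 7.58·10.317486 = 78.2065 m, q = 3.005858·180/π = 172.2230°, L = 115.1965 m.

RSR: t = 107.3770°, p = 78.2065 m, q = 172.2230°, L = 115.1965 m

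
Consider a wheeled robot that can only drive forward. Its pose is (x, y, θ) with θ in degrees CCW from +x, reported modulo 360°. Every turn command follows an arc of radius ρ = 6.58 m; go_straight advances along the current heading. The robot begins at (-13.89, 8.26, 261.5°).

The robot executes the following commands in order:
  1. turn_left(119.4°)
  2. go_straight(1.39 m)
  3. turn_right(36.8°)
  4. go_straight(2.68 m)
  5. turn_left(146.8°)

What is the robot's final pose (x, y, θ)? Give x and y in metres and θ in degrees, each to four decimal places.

set_pose: (x, y, θ) = (-13.8900, 8.2600, 261.5000°), ρ = 6.58
turn_left(119.4°): centre at ρ to the left, rotate +119.4° → (-5.0349, 1.1403, 380.9000° ≡ 20.9000°)
go_straight(1.39): x += 1.39·cos θ, y += 1.39·sin θ → (-3.7364, 1.6362, 20.9000°)
turn_right(36.8°): centre at ρ to the right, rotate −36.8° → (0.4136, 1.8174, -15.9000° ≡ 344.1000°)
go_straight(2.68): x += 2.68·cos θ, y += 2.68·sin θ → (2.9911, 1.0832, 344.1000°)
turn_left(146.8°): centre at ρ to the left, rotate +146.8° → (9.7672, 11.7196, 490.9000° ≡ 130.9000°)

(9.7672, 11.7196, 130.9000°)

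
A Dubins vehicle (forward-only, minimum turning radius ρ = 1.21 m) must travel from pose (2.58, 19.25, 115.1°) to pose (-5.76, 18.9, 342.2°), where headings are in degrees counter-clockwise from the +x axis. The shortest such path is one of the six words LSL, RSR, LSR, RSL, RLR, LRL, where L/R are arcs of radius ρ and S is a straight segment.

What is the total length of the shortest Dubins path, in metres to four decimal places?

Let ψ = atan2(Δy, Δx) = atan2(-0.35, -8.34) = -177.5969° be the start→goal bearing.
Normalize: d = |goal − start| / ρ = 8.347341/1.21 = 6.898629, α = (θ_start − ψ) mod 360° = 292.6969° = 5.108525 rad, β = (θ_goal − ψ) mod 360° = 159.7969° = 2.788982 rad.
Common terms: sin α = -0.922559, cos α = 0.385856, sin β = 0.345349, cos β = -0.938474, cos(α−β) = -0.680721, d² = 47.591080. Work in radians in the unit-radius frame; every candidate has L = ρ·(t + p + q).
LSL: p² = 2 + d² − 2cos(α−β) + 2d(sin α − sin β) = 33.458872; p = √p² = 5.784364; φ = atan2(cos β − cos α, d + sin α − sin β) = -0.230999 rad; t = (φ − α) mod 2π = 0.943662 rad, q = (β − φ) mod 2π = 3.019981 rad → L = 1.21·(0.943662 + 5.784364 + 3.019981) = 1.21·9.748007 = 11.795089 m
RSR: p² = 2 + d² − 2cos(α−β) + 2d(sin β − sin α) = 68.446171; p = √p² = 8.273220; φ = atan2(cos α − cos β, d − sin α + sin β) = 0.160766 rad; t = (α − φ) mod 2π = 4.947759 rad, q = (φ − β) mod 2π = 3.654969 rad → L = 1.21·(4.947759 + 8.273220 + 3.654969) = 1.21·16.875948 = 20.419897 m
LSR: p² = d² − 2 + 2cos(α−β) + 2d(sin α + sin β) = 36.265722; p = √p² = 6.022103; φ = atan2(−cos α − cos β, d + sin α + sin β) − atan2(−2, p) = 0.407847 rad; t = (φ − α) mod 2π = 1.582508 rad, q = (φ − β) mod 2π = 3.902050 rad → L = 1.21·(1.582508 + 6.022103 + 3.902050) = 1.21·11.506661 = 13.923060 m
RSL: p² = d² − 2 + 2cos(α−β) − 2d(sin α + sin β) = 52.193555; p = √p² = 7.224511; φ = atan2(cos α + cos β, d − sin α − sin β) − atan2(2, p) = -0.343858 rad; t = (α − φ) mod 2π = 5.452383 rad, q = (β − φ) mod 2π = 3.132840 rad → L = 1.21·(5.452383 + 7.224511 + 3.132840) = 1.21·15.809734 = 19.129778 m
RLR: c = (6 − d² + 2cos(α−β) + 2d(sin α − sin β))/8 = -7.555771, |c| > 1 → infeasible
LRL: c = (6 − d² + 2cos(α−β) − 2d(sin α − sin β))/8 = -3.182359, |c| > 1 → infeasible
Shortest: LSL with L = 11.795089 m ≈ 11.7951 m

11.7951 m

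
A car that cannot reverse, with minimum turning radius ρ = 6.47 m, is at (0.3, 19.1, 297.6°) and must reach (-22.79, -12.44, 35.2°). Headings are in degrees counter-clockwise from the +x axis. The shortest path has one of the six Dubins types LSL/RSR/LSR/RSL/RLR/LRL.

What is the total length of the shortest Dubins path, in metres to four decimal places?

Let ψ = atan2(Δy, Δx) = atan2(-31.54, -23.09) = -126.2073° be the start→goal bearing.
Normalize: d = |goal − start| / ρ = 39.088613/6.47 = 6.041517, α = (θ_start − ψ) mod 360° = 63.8073° = 1.113648 rad, β = (θ_goal − ψ) mod 360° = 161.4073° = 2.817090 rad.
Common terms: sin α = 0.897315, cos α = 0.441391, sin β = 0.318838, cos β = -0.947809, cos(α−β) = -0.132256, d² = 36.499925. Work in radians in the unit-radius frame; every candidate has L = ρ·(t + p + q).
LSL: p² = 2 + d² − 2cos(α−β) + 2d(sin α − sin β) = 45.754196; p = √p² = 6.764185; φ = atan2(cos β − cos α, d + sin α − sin β) = -0.206848 rad; t = (φ − α) mod 2π = 4.962689 rad, q = (β − φ) mod 2π = 3.023937 rad → L = 6.47·(4.962689 + 6.764185 + 3.023937) = 6.47·14.750811 = 95.437750 m
RSR: p² = 2 + d² − 2cos(α−β) + 2d(sin β − sin α) = 31.774679; p = √p² = 5.636903; φ = atan2(cos α − cos β, d − sin α + sin β) = 0.249013 rad; t = (α − φ) mod 2π = 0.864635 rad, q = (φ − β) mod 2π = 3.715109 rad → L = 6.47·(0.864635 + 5.636903 + 3.715109) = 6.47·10.216647 = 66.101708 m
LSR: p² = d² − 2 + 2cos(α−β) + 2d(sin α + sin β) = 48.930227; p = √p² = 6.995014; φ = atan2(−cos α − cos β, d + sin α + sin β) − atan2(−2, p) = 0.348152 rad; t = (φ − α) mod 2π = 5.517689 rad, q = (φ − β) mod 2π = 3.814248 rad → L = 6.47·(5.517689 + 6.995014 + 3.814248) = 6.47·16.326951 = 105.635374 m
RSL: p² = d² − 2 + 2cos(α−β) − 2d(sin α + sin β) = 19.540597; p = √p² = 4.420475; φ = atan2(cos α + cos β, d − sin α − sin β) − atan2(2, p) = -0.529448 rad; t = (α − φ) mod 2π = 1.643096 rad, q = (β − φ) mod 2π = 3.346537 rad → L = 6.47·(1.643096 + 4.420475 + 3.346537) = 6.47·9.410108 = 60.883400 m
RLR: c = (6 − d² + 2cos(α−β) + 2d(sin α − sin β))/8 = -2.971835, |c| > 1 → infeasible
LRL: c = (6 − d² + 2cos(α−β) − 2d(sin α − sin β))/8 = -4.719275, |c| > 1 → infeasible
Shortest: RSL with L = 60.883400 m ≈ 60.8834 m

60.8834 m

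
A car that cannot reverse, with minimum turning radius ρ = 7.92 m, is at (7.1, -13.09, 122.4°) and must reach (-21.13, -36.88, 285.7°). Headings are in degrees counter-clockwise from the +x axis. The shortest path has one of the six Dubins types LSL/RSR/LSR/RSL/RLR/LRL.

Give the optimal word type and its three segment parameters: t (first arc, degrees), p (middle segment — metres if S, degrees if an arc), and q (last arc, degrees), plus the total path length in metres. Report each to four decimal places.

Let ψ = atan2(Δy, Δx) = atan2(-23.79, -28.23) = -139.8785° be the start→goal bearing.
Normalize: d = |goal − start| / ρ = 36.917435/7.92 = 4.661292, α = (θ_start − ψ) mod 360° = 262.2785° = 4.577623 rad, β = (θ_goal − ψ) mod 360° = 65.5785° = 1.144560 rad.
Common terms: sin α = -0.990933, cos α = -0.134358, sin β = 0.910528, cos β = 0.413447, cos(α−β) = -0.957822, d² = 21.727646. Work in radians in the unit-radius frame; every candidate has L = ρ·(t + p + q).
LSL: p² = 2 + d² − 2cos(α−β) + 2d(sin α − sin β) = 7.916758; p = √p² = 2.813673; φ = atan2(cos β − cos α, d + sin α − sin β) = 0.195945 rad; t = (φ − α) mod 2π = 1.901508 rad, q = (β − φ) mod 2π = 0.948615 rad → L = 7.92·(1.901508 + 2.813673 + 0.948615) = 7.92·5.663796 = 44.857265 m
RSR: p² = 2 + d² − 2cos(α−β) + 2d(sin β − sin α) = 43.369823; p = √p² = 6.585577; φ = atan2(cos α − cos β, d − sin α + sin β) = -0.083279 rad; t = (α − φ) mod 2π = 4.660902 rad, q = (φ − β) mod 2π = 5.055346 rad → L = 7.92·(4.660902 + 6.585577 + 5.055346) = 7.92·16.301825 = 129.110453 m
LSR: p² = d² − 2 + 2cos(α−β) + 2d(sin α + sin β) = 17.062424; p = √p² = 4.130669; φ = atan2(−cos α − cos β, d + sin α + sin β) − atan2(−2, p) = 0.390065 rad; t = (φ − α) mod 2π = 2.095627 rad, q = (φ − β) mod 2π = 5.528690 rad → L = 7.92·(2.095627 + 4.130669 + 5.528690) = 7.92·11.754986 = 93.099490 m
RSL: p² = d² − 2 + 2cos(α−β) − 2d(sin α + sin β) = 18.561578; p = √p² = 4.308315; φ = atan2(cos α + cos β, d − sin α − sin β) − atan2(2, p) = -0.375825 rad; t = (α − φ) mod 2π = 4.953447 rad, q = (β − φ) mod 2π = 1.520385 rad → L = 7.92·(4.953447 + 4.308315 + 1.520385) = 7.92·10.782147 = 85.394607 m
RLR: c = (6 − d² + 2cos(α−β) + 2d(sin α − sin β))/8 = -4.421228, |c| > 1 → infeasible
LRL: c = (6 − d² + 2cos(α−β) − 2d(sin α − sin β))/8 = 0.010405; p = 2π − arccos c = 4.722794 rad; φ = atan2(cos β − cos α, d + sin α − sin β) = 0.195945 rad; t = (φ − α + p/2) mod 2π = 4.262905 rad, q = (β − α − t + p) mod 2π = 3.310012 rad → L = 7.92·(4.262905 + 4.722794 + 3.310012) = 7.92·12.295711 = 97.382035 m
Shortest: LSL with L = 44.857265 m ≈ 44.8573 m
Convert LSL to answer units (arcs ×180/π): t = 1.901508·180/π = 108.9484°, p = ρ·p = 7.92·2.813673 = 22.2843 m, q = 0.948615·180/π = 54.3516°, L = 44.8573 m.

LSL: t = 108.9484°, p = 22.2843 m, q = 54.3516°, L = 44.8573 m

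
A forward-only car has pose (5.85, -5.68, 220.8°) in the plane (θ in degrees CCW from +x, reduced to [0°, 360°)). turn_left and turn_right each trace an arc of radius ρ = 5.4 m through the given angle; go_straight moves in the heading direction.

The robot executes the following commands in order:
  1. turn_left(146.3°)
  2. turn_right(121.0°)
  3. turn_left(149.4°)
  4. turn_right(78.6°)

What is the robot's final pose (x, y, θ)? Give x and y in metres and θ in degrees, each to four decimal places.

(30.5486, -29.7101, 316.9000°)

set_pose: (x, y, θ) = (5.8500, -5.6800, 220.8000°), ρ = 5.4
turn_left(146.3°): centre at ρ to the left, rotate +146.3° → (10.0459, -15.1264, 367.1000° ≡ 7.1000°)
turn_right(121.0°): centre at ρ to the right, rotate −121.0° → (15.6503, -22.6727, -113.9000° ≡ 246.1000°)
turn_left(149.4°): centre at ρ to the left, rotate +149.4° → (23.7231, -29.2567, 395.5000° ≡ 35.5000°)
turn_right(78.6°): centre at ρ to the right, rotate −78.6° → (30.5486, -29.7101, -43.1000° ≡ 316.9000°)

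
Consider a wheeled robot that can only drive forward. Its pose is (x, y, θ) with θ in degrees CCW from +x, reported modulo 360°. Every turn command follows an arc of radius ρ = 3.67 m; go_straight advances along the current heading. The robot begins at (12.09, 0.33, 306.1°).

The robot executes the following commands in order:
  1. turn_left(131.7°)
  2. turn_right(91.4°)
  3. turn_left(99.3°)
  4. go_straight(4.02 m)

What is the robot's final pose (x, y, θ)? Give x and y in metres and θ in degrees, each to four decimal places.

(27.9166, 11.8089, 85.7000°)

set_pose: (x, y, θ) = (12.0900, 0.3300, 306.1000°), ρ = 3.67
turn_left(131.7°): centre at ρ to the left, rotate +131.7° → (18.6424, 1.7168, 437.8000° ≡ 77.8000°)
turn_right(91.4°): centre at ρ to the right, rotate −91.4° → (23.0925, 4.5083, -13.6000° ≡ 346.4000°)
turn_left(99.3°): centre at ρ to the left, rotate +99.3° → (27.6152, 7.8002, 445.7000° ≡ 85.7000°)
go_straight(4.02): x += 4.02·cos θ, y += 4.02·sin θ → (27.9166, 11.8089, 85.7000°)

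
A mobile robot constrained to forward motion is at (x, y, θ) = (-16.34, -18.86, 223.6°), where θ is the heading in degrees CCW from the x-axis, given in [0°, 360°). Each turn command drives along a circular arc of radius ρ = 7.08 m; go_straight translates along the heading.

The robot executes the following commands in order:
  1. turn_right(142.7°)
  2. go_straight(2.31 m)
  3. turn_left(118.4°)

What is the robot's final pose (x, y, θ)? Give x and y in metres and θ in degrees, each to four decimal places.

(-37.1790, -2.5303, 199.3000°)

set_pose: (x, y, θ) = (-16.3400, -18.8600, 223.6000°), ρ = 7.08
turn_right(142.7°): centre at ρ to the right, rotate −142.7° → (-28.2134, -12.6131, 80.9000°)
go_straight(2.31): x += 2.31·cos θ, y += 2.31·sin θ → (-27.8481, -10.3322, 80.9000°)
turn_left(118.4°): centre at ρ to the left, rotate +118.4° → (-37.1790, -2.5303, 199.3000°)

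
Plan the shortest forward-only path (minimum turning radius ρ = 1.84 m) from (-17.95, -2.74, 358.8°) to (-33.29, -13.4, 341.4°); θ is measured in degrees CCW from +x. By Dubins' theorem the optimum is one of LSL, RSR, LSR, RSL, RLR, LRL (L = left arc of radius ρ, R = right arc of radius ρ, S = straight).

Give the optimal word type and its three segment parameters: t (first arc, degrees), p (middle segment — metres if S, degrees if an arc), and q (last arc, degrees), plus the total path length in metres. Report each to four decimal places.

RSL: t = 166.1417°, p = 15.9077 m, q = 148.7417°, L = 26.0198 m

Let ψ = atan2(Δy, Δx) = atan2(-10.66, -15.34) = -145.2040° be the start→goal bearing.
Normalize: d = |goal − start| / ρ = 18.680236/1.84 = 10.152302, α = (θ_start − ψ) mod 360° = 144.0040° = 2.513343 rad, β = (θ_goal − ψ) mod 360° = 126.6040° = 2.209656 rad.
Common terms: sin α = 0.587729, cos α = -0.809058, sin β = 0.802776, cos β = -0.596281, cos(α−β) = 0.954240, d² = 103.069234. Work in radians in the unit-radius frame; every candidate has L = ρ·(t + p + q).
LSL: p² = 2 + d² − 2cos(α−β) + 2d(sin α − sin β) = 98.794310; p = √p² = 9.939533; φ = atan2(cos β − cos α, d + sin α − sin β) = 0.021409 rad; t = (φ − α) mod 2π = 3.791251 rad, q = (β − φ) mod 2π = 2.188247 rad → L = 1.84·(3.791251 + 9.939533 + 2.188247) = 1.84·15.919031 = 29.291016 m
RSR: p² = 2 + d² − 2cos(α−β) + 2d(sin β − sin α) = 107.527197; p = √p² = 10.369532; φ = atan2(cos α − cos β, d − sin α + sin β) = -0.020521 rad; t = (α − φ) mod 2π = 2.533864 rad, q = (φ − β) mod 2π = 4.053008 rad → L = 1.84·(2.533864 + 10.369532 + 4.053008) = 1.84·16.956405 = 31.199785 m
LSR: p² = d² − 2 + 2cos(α−β) + 2d(sin α + sin β) = 131.211374; p = √p² = 11.454753; φ = atan2(−cos α − cos β, d + sin α + sin β) − atan2(−2, p) = 0.294011 rad; t = (φ − α) mod 2π = 4.063853 rad, q = (φ − β) mod 2π = 4.367541 rad → L = 1.84·(4.063853 + 11.454753 + 4.367541) = 1.84·19.886147 = 36.590511 m
RSL: p² = d² − 2 + 2cos(α−β) − 2d(sin α + sin β) = 74.744057; p = √p² = 8.645465; φ = atan2(cos α + cos β, d − sin α − sin β) − atan2(2, p) = -0.386375 rad; t = (α − φ) mod 2π = 2.899719 rad, q = (β − φ) mod 2π = 2.596032 rad → L = 1.84·(2.899719 + 8.645465 + 2.596032) = 1.84·14.141215 = 26.019835 m
RLR: c = (6 − d² + 2cos(α−β) + 2d(sin α − sin β))/8 = -12.440900, |c| > 1 → infeasible
LRL: c = (6 − d² + 2cos(α−β) − 2d(sin α − sin β))/8 = -11.349289, |c| > 1 → infeasible
Shortest: RSL with L = 26.019835 m ≈ 26.0198 m
Convert RSL to answer units (arcs ×180/π): t = 2.899719·180/π = 166.1417°, p = ρ·p = 1.84·8.645465 = 15.9077 m, q = 2.596032·180/π = 148.7417°, L = 26.0198 m.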